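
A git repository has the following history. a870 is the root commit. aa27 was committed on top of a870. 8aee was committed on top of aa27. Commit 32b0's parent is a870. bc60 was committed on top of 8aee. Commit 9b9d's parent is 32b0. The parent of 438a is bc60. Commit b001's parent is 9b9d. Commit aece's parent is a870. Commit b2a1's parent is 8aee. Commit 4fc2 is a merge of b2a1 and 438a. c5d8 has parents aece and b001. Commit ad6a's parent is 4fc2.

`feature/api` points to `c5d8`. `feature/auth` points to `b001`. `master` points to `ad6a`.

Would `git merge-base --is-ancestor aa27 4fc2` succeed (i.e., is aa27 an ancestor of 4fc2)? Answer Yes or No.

Yes

Ancestors of 4fc2 (commits reachable by following parents): {438a, 4fc2, 8aee, a870, aa27, b2a1, bc60}.
aa27 is in that set, so it is an ancestor of 4fc2.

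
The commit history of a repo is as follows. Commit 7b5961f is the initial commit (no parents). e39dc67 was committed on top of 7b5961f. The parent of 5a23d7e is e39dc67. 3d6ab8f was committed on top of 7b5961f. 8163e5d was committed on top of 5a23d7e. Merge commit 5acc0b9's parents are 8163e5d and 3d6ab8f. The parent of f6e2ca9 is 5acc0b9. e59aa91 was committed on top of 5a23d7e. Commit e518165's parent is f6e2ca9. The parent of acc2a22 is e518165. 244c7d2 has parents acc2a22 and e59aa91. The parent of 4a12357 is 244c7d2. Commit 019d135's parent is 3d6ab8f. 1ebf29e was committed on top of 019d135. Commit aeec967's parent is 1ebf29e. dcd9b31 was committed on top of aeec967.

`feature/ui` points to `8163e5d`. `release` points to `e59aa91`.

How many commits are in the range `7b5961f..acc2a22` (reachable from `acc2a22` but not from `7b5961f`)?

Reachable from acc2a22: {3d6ab8f, 5a23d7e, 5acc0b9, 7b5961f, 8163e5d, acc2a22, e39dc67, e518165, f6e2ca9}.
Reachable from 7b5961f: {7b5961f}.
In acc2a22's history but not 7b5961f's: {3d6ab8f, 5a23d7e, 5acc0b9, 8163e5d, acc2a22, e39dc67, e518165, f6e2ca9} — 8 commits.

8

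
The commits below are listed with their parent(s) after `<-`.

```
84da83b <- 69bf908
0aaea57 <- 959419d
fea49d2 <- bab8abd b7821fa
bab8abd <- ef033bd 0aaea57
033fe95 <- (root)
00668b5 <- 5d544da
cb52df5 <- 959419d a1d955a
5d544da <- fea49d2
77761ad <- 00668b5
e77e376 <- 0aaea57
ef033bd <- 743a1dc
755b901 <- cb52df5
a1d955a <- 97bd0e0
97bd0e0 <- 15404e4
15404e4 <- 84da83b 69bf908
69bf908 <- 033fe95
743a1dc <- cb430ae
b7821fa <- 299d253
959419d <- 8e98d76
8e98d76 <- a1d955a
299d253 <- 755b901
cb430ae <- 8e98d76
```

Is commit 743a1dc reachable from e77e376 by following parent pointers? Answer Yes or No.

Ancestors of e77e376: {033fe95, 0aaea57, 15404e4, 69bf908, 84da83b, 8e98d76, 959419d, 97bd0e0, a1d955a, e77e376}.
743a1dc is not in that set, so it is not an ancestor of e77e376.

No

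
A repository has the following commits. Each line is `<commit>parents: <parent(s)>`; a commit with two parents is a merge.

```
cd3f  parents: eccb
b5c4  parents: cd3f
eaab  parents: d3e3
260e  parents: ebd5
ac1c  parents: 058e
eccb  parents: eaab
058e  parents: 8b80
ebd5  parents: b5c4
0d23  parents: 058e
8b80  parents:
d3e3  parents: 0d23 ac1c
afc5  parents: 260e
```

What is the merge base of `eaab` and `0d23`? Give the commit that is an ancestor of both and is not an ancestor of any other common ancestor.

0d23

Ancestors of eaab: {058e, 0d23, 8b80, ac1c, d3e3, eaab}.
Ancestors of 0d23: {058e, 0d23, 8b80}.
Common ancestors: {058e, 0d23, 8b80}.
Among these, 0d23 is not an ancestor of any other common ancestor — it is the merge base.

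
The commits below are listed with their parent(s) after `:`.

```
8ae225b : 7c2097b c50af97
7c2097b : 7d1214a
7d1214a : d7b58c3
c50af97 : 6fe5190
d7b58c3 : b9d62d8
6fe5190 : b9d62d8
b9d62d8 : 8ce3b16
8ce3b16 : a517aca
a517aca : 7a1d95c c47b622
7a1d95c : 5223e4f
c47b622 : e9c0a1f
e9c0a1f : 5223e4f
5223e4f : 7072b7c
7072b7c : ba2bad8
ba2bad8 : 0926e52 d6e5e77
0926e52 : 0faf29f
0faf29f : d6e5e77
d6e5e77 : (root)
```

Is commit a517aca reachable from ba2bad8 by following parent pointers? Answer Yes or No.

No

Ancestors of ba2bad8: {0926e52, 0faf29f, ba2bad8, d6e5e77}.
a517aca is not in that set, so it is not an ancestor of ba2bad8.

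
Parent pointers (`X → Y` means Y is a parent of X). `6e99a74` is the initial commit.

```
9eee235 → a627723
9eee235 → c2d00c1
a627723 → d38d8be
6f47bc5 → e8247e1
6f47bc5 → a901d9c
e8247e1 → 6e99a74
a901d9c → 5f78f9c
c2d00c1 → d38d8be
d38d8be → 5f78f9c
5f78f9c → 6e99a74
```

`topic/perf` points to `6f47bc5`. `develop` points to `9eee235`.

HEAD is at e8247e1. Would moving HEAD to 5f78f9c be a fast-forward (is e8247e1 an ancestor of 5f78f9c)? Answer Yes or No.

No

A fast-forward from e8247e1 to 5f78f9c is possible iff e8247e1 is an ancestor of 5f78f9c.
Ancestors of 5f78f9c: {5f78f9c, 6e99a74}.
e8247e1 is not among them, so fast-forward is not possible.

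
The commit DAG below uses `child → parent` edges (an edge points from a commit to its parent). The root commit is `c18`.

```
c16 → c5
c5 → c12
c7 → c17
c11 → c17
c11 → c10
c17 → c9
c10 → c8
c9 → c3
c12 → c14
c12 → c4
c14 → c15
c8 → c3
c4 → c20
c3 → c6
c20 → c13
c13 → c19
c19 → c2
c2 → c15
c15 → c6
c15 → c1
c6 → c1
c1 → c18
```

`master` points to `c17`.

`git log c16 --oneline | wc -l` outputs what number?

13

Walking parent pointers from c16: reachable set = {c1, c12, c13, c14, c15, c16, c18, c19, c2, c20, c4, c5, c6}.
That is 13 commits.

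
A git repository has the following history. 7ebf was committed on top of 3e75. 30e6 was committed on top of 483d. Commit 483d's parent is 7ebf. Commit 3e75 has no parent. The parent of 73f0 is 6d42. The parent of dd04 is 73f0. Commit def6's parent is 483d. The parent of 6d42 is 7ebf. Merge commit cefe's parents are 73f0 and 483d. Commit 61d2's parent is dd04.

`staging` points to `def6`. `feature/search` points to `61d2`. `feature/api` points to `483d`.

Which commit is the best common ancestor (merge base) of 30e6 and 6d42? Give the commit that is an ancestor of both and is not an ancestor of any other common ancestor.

Ancestors of 30e6: {30e6, 3e75, 483d, 7ebf}.
Ancestors of 6d42: {3e75, 6d42, 7ebf}.
Common ancestors: {3e75, 7ebf}.
Among these, 7ebf is not an ancestor of any other common ancestor — it is the merge base.

7ebf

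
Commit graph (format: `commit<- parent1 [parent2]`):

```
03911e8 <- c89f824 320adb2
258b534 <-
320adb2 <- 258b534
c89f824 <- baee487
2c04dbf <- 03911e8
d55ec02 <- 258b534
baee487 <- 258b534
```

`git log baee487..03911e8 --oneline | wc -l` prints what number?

3

Reachable from 03911e8: {03911e8, 258b534, 320adb2, baee487, c89f824}.
Reachable from baee487: {258b534, baee487}.
In 03911e8's history but not baee487's: {03911e8, 320adb2, c89f824} — 3 commits.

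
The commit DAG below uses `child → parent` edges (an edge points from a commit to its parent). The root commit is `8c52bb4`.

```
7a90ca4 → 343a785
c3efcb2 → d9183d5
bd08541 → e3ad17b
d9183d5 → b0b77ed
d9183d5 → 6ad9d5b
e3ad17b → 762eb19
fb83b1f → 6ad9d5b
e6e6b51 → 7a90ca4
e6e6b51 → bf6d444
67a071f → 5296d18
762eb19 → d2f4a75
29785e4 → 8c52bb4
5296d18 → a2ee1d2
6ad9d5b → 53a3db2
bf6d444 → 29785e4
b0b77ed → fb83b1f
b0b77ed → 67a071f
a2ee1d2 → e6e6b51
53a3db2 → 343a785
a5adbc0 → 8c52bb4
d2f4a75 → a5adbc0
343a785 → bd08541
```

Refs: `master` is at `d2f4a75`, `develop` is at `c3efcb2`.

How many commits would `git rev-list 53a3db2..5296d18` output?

6

Reachable from 5296d18: {29785e4, 343a785, 5296d18, 762eb19, 7a90ca4, 8c52bb4, a2ee1d2, a5adbc0, bd08541, bf6d444, d2f4a75, e3ad17b, e6e6b51}.
Reachable from 53a3db2: {343a785, 53a3db2, 762eb19, 8c52bb4, a5adbc0, bd08541, d2f4a75, e3ad17b}.
In 5296d18's history but not 53a3db2's: {29785e4, 5296d18, 7a90ca4, a2ee1d2, bf6d444, e6e6b51} — 6 commits.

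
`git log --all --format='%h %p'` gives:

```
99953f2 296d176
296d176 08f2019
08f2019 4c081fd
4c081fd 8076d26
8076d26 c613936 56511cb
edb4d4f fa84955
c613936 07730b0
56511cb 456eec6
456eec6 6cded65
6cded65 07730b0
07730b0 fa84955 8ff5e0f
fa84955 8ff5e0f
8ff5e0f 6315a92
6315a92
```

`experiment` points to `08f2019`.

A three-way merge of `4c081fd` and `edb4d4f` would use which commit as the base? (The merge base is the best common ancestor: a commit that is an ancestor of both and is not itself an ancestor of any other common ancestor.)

Ancestors of 4c081fd: {07730b0, 456eec6, 4c081fd, 56511cb, 6315a92, 6cded65, 8076d26, 8ff5e0f, c613936, fa84955}.
Ancestors of edb4d4f: {6315a92, 8ff5e0f, edb4d4f, fa84955}.
Common ancestors: {6315a92, 8ff5e0f, fa84955}.
Among these, fa84955 is not an ancestor of any other common ancestor — it is the merge base.

fa84955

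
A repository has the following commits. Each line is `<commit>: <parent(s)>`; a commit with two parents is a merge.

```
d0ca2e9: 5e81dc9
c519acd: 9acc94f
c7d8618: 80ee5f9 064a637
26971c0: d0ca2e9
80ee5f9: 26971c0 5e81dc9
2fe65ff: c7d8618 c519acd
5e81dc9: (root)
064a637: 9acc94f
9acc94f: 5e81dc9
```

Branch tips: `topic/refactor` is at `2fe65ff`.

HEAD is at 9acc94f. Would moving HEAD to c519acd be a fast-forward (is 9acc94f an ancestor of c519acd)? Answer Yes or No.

Yes

A fast-forward from 9acc94f to c519acd is possible iff 9acc94f is an ancestor of c519acd.
Ancestors of c519acd: {5e81dc9, 9acc94f, c519acd}.
9acc94f is among them, so fast-forward is possible.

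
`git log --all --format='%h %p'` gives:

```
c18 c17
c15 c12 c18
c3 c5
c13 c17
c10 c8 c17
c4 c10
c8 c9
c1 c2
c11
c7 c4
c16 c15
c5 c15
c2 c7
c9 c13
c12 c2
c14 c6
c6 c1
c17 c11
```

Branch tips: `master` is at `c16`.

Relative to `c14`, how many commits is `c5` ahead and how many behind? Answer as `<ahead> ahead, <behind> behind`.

Reachable from c5: {c10, c11, c12, c13, c15, c17, c18, c2, c4, c5, c7, c8, c9}.
Reachable from c14: {c1, c10, c11, c13, c14, c17, c2, c4, c6, c7, c8, c9}.
Only in c5's history (ahead): {c12, c15, c18, c5} — 4.
Only in c14's history (behind): {c1, c14, c6} — 3.

4 ahead, 3 behind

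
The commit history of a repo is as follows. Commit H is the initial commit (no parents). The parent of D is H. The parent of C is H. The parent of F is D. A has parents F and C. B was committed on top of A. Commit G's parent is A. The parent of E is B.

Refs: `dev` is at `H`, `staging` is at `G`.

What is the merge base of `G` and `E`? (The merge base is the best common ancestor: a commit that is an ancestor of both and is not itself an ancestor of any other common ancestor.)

A

Ancestors of G: {A, C, D, F, G, H}.
Ancestors of E: {A, B, C, D, E, F, H}.
Common ancestors: {A, C, D, F, H}.
Among these, A is not an ancestor of any other common ancestor — it is the merge base.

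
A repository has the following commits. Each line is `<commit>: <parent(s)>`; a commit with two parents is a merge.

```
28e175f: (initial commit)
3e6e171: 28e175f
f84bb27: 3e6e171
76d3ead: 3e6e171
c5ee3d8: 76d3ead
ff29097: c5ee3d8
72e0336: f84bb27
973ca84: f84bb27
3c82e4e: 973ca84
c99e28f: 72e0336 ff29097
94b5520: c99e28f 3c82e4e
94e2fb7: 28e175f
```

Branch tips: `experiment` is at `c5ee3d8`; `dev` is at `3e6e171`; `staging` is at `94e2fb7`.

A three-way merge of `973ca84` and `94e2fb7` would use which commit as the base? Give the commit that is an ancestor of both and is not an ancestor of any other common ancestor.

28e175f

Ancestors of 973ca84: {28e175f, 3e6e171, 973ca84, f84bb27}.
Ancestors of 94e2fb7: {28e175f, 94e2fb7}.
Common ancestors: {28e175f}.
The only common ancestor is 28e175f, so it is the merge base.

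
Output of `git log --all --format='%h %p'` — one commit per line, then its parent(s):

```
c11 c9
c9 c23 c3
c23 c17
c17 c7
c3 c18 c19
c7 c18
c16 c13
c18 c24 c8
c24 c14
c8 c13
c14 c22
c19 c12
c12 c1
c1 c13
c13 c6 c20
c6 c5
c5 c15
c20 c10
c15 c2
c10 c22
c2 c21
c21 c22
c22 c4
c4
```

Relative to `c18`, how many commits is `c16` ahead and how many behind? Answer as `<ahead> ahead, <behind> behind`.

1 ahead, 4 behind

Reachable from c16: {c10, c13, c15, c16, c2, c20, c21, c22, c4, c5, c6}.
Reachable from c18: {c10, c13, c14, c15, c18, c2, c20, c21, c22, c24, c4, c5, c6, c8}.
Only in c16's history (ahead): {c16} — 1.
Only in c18's history (behind): {c14, c18, c24, c8} — 4.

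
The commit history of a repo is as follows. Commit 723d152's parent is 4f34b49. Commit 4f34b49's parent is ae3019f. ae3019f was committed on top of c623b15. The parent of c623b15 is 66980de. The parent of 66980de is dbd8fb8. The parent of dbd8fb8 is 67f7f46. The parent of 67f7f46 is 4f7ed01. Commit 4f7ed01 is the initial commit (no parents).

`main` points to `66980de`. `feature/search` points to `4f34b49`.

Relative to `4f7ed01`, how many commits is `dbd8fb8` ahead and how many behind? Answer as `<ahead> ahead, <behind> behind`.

2 ahead, 0 behind

Reachable from dbd8fb8: {4f7ed01, 67f7f46, dbd8fb8}.
Reachable from 4f7ed01: {4f7ed01}.
Only in dbd8fb8's history (ahead): {67f7f46, dbd8fb8} — 2.
Only in 4f7ed01's history (behind): {} — 0.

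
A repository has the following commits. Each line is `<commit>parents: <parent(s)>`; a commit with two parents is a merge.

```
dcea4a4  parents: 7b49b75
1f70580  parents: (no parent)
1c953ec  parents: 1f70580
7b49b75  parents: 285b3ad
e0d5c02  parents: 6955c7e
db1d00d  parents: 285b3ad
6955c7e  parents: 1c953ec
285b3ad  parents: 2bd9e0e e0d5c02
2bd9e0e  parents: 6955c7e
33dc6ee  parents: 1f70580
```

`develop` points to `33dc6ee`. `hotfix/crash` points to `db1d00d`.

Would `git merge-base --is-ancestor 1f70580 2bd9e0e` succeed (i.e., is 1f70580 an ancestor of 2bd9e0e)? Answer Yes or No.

Yes

Ancestors of 2bd9e0e (commits reachable by following parents): {1c953ec, 1f70580, 2bd9e0e, 6955c7e}.
1f70580 is in that set, so it is an ancestor of 2bd9e0e.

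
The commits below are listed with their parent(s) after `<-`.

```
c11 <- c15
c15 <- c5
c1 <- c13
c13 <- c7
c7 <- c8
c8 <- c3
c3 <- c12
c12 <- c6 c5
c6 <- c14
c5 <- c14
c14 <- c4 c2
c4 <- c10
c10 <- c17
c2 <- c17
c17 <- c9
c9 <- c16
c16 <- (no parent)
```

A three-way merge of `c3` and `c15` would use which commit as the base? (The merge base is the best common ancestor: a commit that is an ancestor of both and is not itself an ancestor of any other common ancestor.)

c5

Ancestors of c3: {c10, c12, c14, c16, c17, c2, c3, c4, c5, c6, c9}.
Ancestors of c15: {c10, c14, c15, c16, c17, c2, c4, c5, c9}.
Common ancestors: {c10, c14, c16, c17, c2, c4, c5, c9}.
Among these, c5 is not an ancestor of any other common ancestor — it is the merge base.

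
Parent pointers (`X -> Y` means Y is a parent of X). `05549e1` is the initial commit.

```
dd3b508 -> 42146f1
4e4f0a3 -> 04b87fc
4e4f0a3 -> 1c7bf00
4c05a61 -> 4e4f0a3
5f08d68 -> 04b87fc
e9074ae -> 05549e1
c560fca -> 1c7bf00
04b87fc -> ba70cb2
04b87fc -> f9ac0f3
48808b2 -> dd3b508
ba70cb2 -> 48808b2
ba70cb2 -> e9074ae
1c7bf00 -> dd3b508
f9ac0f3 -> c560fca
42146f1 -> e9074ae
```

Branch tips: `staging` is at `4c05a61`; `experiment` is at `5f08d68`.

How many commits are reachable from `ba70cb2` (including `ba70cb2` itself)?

6

Walking parent pointers from ba70cb2: reachable set = {05549e1, 42146f1, 48808b2, ba70cb2, dd3b508, e9074ae}.
That is 6 commits.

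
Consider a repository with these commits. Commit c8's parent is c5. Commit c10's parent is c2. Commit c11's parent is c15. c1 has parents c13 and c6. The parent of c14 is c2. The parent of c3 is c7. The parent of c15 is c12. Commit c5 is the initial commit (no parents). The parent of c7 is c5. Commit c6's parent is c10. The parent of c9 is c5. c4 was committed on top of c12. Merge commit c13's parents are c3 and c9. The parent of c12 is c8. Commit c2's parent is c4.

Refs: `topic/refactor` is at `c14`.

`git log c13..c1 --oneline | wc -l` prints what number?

7

Reachable from c1: {c1, c10, c12, c13, c2, c3, c4, c5, c6, c7, c8, c9}.
Reachable from c13: {c13, c3, c5, c7, c9}.
In c1's history but not c13's: {c1, c10, c12, c2, c4, c6, c8} — 7 commits.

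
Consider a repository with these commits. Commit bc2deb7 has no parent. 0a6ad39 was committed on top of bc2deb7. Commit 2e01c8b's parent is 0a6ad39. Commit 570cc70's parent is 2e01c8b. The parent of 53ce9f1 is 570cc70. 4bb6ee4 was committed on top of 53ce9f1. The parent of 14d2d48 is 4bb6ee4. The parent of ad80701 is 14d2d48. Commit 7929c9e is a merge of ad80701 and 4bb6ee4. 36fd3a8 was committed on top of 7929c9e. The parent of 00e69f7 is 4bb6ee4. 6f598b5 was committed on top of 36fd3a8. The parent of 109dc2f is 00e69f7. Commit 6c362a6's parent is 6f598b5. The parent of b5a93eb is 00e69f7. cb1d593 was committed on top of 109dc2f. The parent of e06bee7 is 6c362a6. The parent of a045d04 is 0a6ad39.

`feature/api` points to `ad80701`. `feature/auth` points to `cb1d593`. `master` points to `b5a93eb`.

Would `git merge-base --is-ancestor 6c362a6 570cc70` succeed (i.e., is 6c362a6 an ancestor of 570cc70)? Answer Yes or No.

No

Ancestors of 570cc70: {0a6ad39, 2e01c8b, 570cc70, bc2deb7}.
6c362a6 is not in that set, so it is not an ancestor of 570cc70.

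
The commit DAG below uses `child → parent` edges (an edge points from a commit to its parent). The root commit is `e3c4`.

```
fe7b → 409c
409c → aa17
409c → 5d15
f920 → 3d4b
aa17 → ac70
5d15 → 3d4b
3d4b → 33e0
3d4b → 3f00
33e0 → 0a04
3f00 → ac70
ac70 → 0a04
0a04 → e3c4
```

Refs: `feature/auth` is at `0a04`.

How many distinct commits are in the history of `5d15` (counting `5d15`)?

Walking parent pointers from 5d15: reachable set = {0a04, 33e0, 3d4b, 3f00, 5d15, ac70, e3c4}.
That is 7 commits.

7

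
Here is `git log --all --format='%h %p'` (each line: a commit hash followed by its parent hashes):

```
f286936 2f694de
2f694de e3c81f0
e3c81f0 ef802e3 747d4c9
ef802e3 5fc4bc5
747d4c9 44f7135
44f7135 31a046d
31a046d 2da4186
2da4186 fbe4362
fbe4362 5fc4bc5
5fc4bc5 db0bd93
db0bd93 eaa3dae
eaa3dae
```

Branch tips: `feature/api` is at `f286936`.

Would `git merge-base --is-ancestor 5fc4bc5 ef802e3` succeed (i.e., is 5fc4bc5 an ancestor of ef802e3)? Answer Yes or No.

Yes

Ancestors of ef802e3 (commits reachable by following parents): {5fc4bc5, db0bd93, eaa3dae, ef802e3}.
5fc4bc5 is in that set, so it is an ancestor of ef802e3.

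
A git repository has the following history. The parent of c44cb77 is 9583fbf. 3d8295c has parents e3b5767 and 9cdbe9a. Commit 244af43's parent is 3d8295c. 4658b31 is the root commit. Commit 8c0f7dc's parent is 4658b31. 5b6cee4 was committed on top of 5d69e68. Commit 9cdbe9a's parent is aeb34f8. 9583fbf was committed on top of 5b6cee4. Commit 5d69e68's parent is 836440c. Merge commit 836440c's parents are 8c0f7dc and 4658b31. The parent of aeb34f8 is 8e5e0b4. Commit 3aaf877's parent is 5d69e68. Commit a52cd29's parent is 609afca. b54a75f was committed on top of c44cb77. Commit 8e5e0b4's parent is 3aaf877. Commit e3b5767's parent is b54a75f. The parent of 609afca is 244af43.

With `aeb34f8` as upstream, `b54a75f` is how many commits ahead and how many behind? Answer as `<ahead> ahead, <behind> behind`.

4 ahead, 3 behind

Reachable from b54a75f: {4658b31, 5b6cee4, 5d69e68, 836440c, 8c0f7dc, 9583fbf, b54a75f, c44cb77}.
Reachable from aeb34f8: {3aaf877, 4658b31, 5d69e68, 836440c, 8c0f7dc, 8e5e0b4, aeb34f8}.
Only in b54a75f's history (ahead): {5b6cee4, 9583fbf, b54a75f, c44cb77} — 4.
Only in aeb34f8's history (behind): {3aaf877, 8e5e0b4, aeb34f8} — 3.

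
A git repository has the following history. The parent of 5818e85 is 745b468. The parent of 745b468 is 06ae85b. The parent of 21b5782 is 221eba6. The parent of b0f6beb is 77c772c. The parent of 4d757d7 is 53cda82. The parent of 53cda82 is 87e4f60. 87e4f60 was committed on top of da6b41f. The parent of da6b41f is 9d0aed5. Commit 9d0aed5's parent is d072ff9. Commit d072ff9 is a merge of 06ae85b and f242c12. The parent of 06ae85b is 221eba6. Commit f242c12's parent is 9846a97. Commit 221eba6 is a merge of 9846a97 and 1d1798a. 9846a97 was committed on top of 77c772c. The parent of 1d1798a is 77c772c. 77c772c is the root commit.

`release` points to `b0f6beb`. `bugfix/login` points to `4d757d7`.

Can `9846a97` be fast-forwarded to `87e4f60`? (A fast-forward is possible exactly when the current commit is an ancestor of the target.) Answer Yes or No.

Yes

A fast-forward from 9846a97 to 87e4f60 is possible iff 9846a97 is an ancestor of 87e4f60.
Ancestors of 87e4f60: {06ae85b, 1d1798a, 221eba6, 77c772c, 87e4f60, 9846a97, 9d0aed5, d072ff9, da6b41f, f242c12}.
9846a97 is among them, so fast-forward is possible.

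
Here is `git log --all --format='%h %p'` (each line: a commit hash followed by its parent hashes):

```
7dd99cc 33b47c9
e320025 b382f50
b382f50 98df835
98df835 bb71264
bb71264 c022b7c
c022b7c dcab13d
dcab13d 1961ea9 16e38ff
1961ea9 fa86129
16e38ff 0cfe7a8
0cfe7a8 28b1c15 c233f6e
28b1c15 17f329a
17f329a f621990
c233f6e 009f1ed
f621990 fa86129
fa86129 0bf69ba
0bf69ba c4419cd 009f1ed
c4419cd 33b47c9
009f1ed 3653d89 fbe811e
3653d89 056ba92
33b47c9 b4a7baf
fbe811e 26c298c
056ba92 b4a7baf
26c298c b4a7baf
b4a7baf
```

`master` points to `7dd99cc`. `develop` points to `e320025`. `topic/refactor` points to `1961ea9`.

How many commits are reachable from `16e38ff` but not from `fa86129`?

Reachable from 16e38ff: {009f1ed, 056ba92, 0bf69ba, 0cfe7a8, 16e38ff, 17f329a, 26c298c, 28b1c15, 33b47c9, 3653d89, b4a7baf, c233f6e, c4419cd, f621990, fa86129, fbe811e}.
Reachable from fa86129: {009f1ed, 056ba92, 0bf69ba, 26c298c, 33b47c9, 3653d89, b4a7baf, c4419cd, fa86129, fbe811e}.
In 16e38ff's history but not fa86129's: {0cfe7a8, 16e38ff, 17f329a, 28b1c15, c233f6e, f621990} — 6 commits.

6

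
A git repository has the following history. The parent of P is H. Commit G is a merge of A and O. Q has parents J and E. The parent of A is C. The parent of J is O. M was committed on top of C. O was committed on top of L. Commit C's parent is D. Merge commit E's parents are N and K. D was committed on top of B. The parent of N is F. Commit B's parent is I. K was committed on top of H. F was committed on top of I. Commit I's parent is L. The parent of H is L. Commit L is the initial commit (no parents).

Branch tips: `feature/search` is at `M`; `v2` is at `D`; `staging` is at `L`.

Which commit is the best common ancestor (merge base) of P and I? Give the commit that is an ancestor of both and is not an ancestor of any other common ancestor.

L

Ancestors of P: {H, L, P}.
Ancestors of I: {I, L}.
Common ancestors: {L}.
The only common ancestor is L, so it is the merge base.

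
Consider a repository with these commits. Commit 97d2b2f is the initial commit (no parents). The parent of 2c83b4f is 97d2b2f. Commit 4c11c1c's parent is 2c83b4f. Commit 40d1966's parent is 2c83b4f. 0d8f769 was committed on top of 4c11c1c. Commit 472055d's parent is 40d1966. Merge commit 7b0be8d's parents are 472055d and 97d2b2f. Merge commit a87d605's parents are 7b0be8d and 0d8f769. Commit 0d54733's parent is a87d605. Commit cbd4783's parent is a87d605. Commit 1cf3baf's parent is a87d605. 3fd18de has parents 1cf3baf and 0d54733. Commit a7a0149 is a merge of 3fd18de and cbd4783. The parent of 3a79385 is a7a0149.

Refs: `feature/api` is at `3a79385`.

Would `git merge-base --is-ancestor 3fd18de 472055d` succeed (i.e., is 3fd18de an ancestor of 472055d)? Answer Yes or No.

No

Ancestors of 472055d: {2c83b4f, 40d1966, 472055d, 97d2b2f}.
3fd18de is not in that set, so it is not an ancestor of 472055d.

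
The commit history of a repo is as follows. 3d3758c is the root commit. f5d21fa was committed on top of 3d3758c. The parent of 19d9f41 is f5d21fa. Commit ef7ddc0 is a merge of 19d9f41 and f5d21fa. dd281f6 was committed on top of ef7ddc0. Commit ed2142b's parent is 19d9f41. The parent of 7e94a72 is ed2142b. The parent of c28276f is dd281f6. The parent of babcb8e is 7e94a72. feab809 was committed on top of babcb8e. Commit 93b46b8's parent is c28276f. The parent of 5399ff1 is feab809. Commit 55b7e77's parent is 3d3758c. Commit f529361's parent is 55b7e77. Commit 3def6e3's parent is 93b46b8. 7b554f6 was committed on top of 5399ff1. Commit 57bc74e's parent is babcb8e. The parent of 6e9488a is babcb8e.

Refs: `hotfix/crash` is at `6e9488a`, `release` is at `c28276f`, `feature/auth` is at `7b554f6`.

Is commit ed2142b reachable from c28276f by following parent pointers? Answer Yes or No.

No

Ancestors of c28276f: {19d9f41, 3d3758c, c28276f, dd281f6, ef7ddc0, f5d21fa}.
ed2142b is not in that set, so it is not an ancestor of c28276f.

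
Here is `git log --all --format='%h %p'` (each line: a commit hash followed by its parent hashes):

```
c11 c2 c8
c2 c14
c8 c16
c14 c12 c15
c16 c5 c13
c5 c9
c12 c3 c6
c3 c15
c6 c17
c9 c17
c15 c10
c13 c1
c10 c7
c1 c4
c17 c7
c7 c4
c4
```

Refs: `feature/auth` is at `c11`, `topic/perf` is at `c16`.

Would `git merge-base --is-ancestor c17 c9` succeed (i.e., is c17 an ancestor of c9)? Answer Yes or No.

Yes

Ancestors of c9 (commits reachable by following parents): {c17, c4, c7, c9}.
c17 is in that set, so it is an ancestor of c9.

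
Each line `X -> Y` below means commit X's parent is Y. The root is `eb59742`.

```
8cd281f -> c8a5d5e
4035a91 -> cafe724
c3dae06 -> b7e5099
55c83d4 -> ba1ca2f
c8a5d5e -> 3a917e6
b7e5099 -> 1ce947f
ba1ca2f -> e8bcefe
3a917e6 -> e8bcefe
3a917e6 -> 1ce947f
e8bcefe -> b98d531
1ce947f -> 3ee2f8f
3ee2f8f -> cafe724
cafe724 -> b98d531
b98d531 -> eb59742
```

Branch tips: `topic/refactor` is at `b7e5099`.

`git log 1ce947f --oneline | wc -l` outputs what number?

Walking parent pointers from 1ce947f: reachable set = {1ce947f, 3ee2f8f, b98d531, cafe724, eb59742}.
That is 5 commits.

5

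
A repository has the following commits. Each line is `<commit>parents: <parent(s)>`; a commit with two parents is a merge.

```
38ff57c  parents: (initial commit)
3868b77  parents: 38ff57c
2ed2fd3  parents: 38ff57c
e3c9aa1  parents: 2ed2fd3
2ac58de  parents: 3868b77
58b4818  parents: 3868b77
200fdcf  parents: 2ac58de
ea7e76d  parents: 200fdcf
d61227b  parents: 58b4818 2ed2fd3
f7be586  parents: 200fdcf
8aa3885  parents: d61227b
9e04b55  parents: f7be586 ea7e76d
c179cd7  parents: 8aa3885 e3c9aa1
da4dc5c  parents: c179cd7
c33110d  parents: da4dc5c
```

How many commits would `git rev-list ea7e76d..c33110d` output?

Reachable from c33110d: {2ed2fd3, 3868b77, 38ff57c, 58b4818, 8aa3885, c179cd7, c33110d, d61227b, da4dc5c, e3c9aa1}.
Reachable from ea7e76d: {200fdcf, 2ac58de, 3868b77, 38ff57c, ea7e76d}.
In c33110d's history but not ea7e76d's: {2ed2fd3, 58b4818, 8aa3885, c179cd7, c33110d, d61227b, da4dc5c, e3c9aa1} — 8 commits.

8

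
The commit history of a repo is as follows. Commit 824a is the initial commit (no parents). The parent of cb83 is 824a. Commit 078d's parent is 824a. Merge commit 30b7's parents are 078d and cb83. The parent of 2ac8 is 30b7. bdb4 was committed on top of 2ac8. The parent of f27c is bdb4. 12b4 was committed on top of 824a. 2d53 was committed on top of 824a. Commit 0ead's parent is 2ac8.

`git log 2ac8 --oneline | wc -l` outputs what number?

5

Walking parent pointers from 2ac8: reachable set = {078d, 2ac8, 30b7, 824a, cb83}.
That is 5 commits.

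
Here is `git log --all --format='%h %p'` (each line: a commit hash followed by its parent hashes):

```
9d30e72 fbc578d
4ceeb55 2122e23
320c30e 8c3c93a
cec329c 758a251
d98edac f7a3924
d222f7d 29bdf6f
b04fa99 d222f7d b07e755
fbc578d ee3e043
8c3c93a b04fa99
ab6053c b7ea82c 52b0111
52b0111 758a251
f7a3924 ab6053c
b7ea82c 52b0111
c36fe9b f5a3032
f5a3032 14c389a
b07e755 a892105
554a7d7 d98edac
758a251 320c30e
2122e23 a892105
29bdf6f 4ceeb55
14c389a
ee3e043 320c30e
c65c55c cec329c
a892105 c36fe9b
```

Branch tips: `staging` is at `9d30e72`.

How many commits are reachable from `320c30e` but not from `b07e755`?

Reachable from 320c30e: {14c389a, 2122e23, 29bdf6f, 320c30e, 4ceeb55, 8c3c93a, a892105, b04fa99, b07e755, c36fe9b, d222f7d, f5a3032}.
Reachable from b07e755: {14c389a, a892105, b07e755, c36fe9b, f5a3032}.
In 320c30e's history but not b07e755's: {2122e23, 29bdf6f, 320c30e, 4ceeb55, 8c3c93a, b04fa99, d222f7d} — 7 commits.

7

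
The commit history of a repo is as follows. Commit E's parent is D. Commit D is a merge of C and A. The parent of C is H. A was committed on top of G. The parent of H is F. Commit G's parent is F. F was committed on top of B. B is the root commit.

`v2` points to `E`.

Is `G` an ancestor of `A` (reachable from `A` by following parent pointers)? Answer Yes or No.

Ancestors of A (commits reachable by following parents): {A, B, F, G}.
G is in that set, so it is an ancestor of A.

Yes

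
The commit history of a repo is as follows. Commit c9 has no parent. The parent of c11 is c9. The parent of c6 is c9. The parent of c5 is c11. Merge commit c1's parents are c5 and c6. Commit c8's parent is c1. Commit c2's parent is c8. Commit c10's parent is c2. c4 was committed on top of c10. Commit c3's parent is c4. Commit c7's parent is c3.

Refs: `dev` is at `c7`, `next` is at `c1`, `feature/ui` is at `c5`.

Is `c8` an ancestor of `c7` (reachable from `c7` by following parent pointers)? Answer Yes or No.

Yes

Ancestors of c7 (commits reachable by following parents): {c1, c10, c11, c2, c3, c4, c5, c6, c7, c8, c9}.
c8 is in that set, so it is an ancestor of c7.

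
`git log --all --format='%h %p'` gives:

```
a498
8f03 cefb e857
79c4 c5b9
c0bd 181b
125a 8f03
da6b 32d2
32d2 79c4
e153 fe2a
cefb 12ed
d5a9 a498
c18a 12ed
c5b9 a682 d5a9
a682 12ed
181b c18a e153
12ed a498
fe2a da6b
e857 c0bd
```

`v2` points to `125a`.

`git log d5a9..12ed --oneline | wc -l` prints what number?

1

Reachable from 12ed: {12ed, a498}.
Reachable from d5a9: {a498, d5a9}.
In 12ed's history but not d5a9's: {12ed} — 1 commit.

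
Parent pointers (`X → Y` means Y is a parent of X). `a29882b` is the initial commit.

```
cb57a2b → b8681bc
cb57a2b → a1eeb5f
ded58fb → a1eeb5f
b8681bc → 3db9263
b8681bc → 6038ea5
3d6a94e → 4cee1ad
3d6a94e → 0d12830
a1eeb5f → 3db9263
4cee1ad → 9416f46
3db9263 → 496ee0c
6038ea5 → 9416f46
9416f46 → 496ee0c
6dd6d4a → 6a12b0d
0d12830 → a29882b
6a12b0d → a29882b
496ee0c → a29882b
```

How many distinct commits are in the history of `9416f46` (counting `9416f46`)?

3

Walking parent pointers from 9416f46: reachable set = {496ee0c, 9416f46, a29882b}.
That is 3 commits.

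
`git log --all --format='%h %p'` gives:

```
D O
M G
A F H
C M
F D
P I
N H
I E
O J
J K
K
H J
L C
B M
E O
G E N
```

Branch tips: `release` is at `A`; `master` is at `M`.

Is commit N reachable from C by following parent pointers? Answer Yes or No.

Yes

Ancestors of C (commits reachable by following parents): {C, E, G, H, J, K, M, N, O}.
N is in that set, so it is an ancestor of C.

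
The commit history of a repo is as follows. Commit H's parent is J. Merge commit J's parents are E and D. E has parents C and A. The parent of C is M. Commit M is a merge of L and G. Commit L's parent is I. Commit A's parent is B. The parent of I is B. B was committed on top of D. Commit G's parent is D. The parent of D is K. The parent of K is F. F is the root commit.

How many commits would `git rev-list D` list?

Walking parent pointers from D: reachable set = {D, F, K}.
That is 3 commits.

3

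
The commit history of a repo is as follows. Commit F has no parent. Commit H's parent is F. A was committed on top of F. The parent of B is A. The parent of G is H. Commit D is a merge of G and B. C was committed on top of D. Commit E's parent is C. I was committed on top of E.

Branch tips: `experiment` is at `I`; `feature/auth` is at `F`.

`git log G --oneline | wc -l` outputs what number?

Walking parent pointers from G: reachable set = {F, G, H}.
That is 3 commits.

3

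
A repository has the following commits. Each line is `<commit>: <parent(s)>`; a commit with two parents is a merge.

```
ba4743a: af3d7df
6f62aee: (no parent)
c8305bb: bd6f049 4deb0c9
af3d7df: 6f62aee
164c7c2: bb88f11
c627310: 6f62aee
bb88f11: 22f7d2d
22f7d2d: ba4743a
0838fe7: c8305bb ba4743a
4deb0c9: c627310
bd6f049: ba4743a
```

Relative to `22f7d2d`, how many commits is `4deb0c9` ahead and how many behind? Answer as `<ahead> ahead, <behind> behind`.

2 ahead, 3 behind

Reachable from 4deb0c9: {4deb0c9, 6f62aee, c627310}.
Reachable from 22f7d2d: {22f7d2d, 6f62aee, af3d7df, ba4743a}.
Only in 4deb0c9's history (ahead): {4deb0c9, c627310} — 2.
Only in 22f7d2d's history (behind): {22f7d2d, af3d7df, ba4743a} — 3.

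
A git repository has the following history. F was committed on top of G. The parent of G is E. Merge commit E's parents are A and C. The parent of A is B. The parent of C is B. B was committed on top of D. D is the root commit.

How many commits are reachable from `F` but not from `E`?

2

Reachable from F: {A, B, C, D, E, F, G}.
Reachable from E: {A, B, C, D, E}.
In F's history but not E's: {F, G} — 2 commits.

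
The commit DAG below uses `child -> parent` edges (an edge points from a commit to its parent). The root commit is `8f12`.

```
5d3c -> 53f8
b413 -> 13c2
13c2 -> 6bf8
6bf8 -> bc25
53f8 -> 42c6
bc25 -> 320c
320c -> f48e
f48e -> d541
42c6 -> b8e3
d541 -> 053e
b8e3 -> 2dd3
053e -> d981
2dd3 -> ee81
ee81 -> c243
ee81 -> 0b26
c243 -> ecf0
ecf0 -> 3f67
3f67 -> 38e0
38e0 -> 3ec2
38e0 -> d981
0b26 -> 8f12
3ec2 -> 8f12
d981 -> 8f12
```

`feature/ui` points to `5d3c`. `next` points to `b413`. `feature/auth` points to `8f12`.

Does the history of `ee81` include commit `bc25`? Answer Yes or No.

Ancestors of ee81: {0b26, 38e0, 3ec2, 3f67, 8f12, c243, d981, ecf0, ee81}.
bc25 is not in that set, so it is not an ancestor of ee81.

No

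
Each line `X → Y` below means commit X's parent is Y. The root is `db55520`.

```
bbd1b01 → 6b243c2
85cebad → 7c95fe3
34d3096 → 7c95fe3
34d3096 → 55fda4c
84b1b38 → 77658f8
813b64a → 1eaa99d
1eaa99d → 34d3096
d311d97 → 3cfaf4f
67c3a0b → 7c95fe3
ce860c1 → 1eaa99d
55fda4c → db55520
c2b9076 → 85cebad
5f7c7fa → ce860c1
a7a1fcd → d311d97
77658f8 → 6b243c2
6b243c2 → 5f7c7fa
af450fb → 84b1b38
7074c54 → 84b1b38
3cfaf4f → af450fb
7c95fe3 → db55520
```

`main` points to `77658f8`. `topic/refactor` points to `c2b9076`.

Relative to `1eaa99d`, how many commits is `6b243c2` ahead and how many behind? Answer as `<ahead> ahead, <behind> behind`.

Reachable from 6b243c2: {1eaa99d, 34d3096, 55fda4c, 5f7c7fa, 6b243c2, 7c95fe3, ce860c1, db55520}.
Reachable from 1eaa99d: {1eaa99d, 34d3096, 55fda4c, 7c95fe3, db55520}.
Only in 6b243c2's history (ahead): {5f7c7fa, 6b243c2, ce860c1} — 3.
Only in 1eaa99d's history (behind): {} — 0.

3 ahead, 0 behind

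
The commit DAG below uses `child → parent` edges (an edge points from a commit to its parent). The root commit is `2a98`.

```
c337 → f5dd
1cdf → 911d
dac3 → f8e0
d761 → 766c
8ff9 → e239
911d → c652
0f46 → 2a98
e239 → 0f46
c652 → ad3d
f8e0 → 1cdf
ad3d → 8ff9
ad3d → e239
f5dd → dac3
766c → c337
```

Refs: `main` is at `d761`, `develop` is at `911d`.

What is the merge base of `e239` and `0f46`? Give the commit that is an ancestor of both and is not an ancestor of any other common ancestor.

0f46

Ancestors of e239: {0f46, 2a98, e239}.
Ancestors of 0f46: {0f46, 2a98}.
Common ancestors: {0f46, 2a98}.
Among these, 0f46 is not an ancestor of any other common ancestor — it is the merge base.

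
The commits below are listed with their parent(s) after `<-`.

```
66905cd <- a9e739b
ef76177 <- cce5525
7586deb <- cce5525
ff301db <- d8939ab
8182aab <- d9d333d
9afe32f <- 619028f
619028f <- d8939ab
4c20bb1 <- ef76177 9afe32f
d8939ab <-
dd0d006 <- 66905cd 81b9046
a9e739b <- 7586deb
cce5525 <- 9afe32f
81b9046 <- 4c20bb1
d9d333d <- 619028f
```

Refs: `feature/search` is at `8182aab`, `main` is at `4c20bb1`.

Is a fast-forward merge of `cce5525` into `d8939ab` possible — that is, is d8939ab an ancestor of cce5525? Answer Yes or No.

Yes

A fast-forward from d8939ab to cce5525 is possible iff d8939ab is an ancestor of cce5525.
Ancestors of cce5525: {619028f, 9afe32f, cce5525, d8939ab}.
d8939ab is among them, so fast-forward is possible.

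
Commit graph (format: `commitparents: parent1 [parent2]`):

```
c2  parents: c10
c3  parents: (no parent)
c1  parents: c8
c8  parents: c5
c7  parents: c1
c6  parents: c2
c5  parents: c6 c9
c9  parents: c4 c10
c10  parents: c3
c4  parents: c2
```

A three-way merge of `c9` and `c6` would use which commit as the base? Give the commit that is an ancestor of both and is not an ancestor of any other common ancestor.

Ancestors of c9: {c10, c2, c3, c4, c9}.
Ancestors of c6: {c10, c2, c3, c6}.
Common ancestors: {c10, c2, c3}.
Among these, c2 is not an ancestor of any other common ancestor — it is the merge base.

c2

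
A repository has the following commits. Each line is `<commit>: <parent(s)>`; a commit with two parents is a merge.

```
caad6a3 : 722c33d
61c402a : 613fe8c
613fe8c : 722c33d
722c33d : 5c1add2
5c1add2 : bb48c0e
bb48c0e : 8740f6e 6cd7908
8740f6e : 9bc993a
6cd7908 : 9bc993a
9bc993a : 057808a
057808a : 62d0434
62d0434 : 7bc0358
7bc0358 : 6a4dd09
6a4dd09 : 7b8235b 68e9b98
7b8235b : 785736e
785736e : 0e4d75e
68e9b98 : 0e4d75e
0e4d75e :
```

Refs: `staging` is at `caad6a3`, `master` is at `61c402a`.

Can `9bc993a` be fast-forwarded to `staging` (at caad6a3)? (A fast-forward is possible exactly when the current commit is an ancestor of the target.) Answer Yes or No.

Yes

A fast-forward from 9bc993a to caad6a3 is possible iff 9bc993a is an ancestor of caad6a3.
Ancestors of caad6a3: {057808a, 0e4d75e, 5c1add2, 62d0434, 68e9b98, 6a4dd09, 6cd7908, 722c33d, 785736e, 7b8235b, 7bc0358, 8740f6e, 9bc993a, bb48c0e, caad6a3}.
9bc993a is among them, so fast-forward is possible.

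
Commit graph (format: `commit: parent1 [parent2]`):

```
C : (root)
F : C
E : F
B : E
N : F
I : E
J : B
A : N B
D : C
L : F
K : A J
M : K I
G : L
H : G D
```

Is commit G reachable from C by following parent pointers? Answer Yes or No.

Ancestors of C: {C}.
G is not in that set, so it is not an ancestor of C.

No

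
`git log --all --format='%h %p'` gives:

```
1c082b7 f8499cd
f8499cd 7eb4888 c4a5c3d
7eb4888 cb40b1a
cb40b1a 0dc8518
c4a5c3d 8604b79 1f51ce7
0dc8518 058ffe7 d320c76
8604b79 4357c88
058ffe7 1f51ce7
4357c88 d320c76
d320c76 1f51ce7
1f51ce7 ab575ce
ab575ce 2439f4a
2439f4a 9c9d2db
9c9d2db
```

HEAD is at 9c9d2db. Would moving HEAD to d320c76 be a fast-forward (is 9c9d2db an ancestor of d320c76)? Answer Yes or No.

Yes

A fast-forward from 9c9d2db to d320c76 is possible iff 9c9d2db is an ancestor of d320c76.
Ancestors of d320c76: {1f51ce7, 2439f4a, 9c9d2db, ab575ce, d320c76}.
9c9d2db is among them, so fast-forward is possible.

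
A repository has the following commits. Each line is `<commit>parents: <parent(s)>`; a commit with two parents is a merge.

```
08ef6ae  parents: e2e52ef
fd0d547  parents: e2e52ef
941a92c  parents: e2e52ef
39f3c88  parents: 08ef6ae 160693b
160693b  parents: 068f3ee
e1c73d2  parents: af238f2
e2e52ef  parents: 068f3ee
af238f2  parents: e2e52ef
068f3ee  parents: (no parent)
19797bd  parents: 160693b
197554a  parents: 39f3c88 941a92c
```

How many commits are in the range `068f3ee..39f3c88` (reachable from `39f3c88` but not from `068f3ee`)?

Reachable from 39f3c88: {068f3ee, 08ef6ae, 160693b, 39f3c88, e2e52ef}.
Reachable from 068f3ee: {068f3ee}.
In 39f3c88's history but not 068f3ee's: {08ef6ae, 160693b, 39f3c88, e2e52ef} — 4 commits.

4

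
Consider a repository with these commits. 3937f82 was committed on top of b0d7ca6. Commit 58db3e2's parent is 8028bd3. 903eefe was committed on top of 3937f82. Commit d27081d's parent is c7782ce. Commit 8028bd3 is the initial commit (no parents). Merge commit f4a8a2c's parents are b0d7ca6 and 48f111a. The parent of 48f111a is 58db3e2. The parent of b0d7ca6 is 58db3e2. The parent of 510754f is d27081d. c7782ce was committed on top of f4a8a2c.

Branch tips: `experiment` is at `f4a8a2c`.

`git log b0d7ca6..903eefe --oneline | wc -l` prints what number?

Reachable from 903eefe: {3937f82, 58db3e2, 8028bd3, 903eefe, b0d7ca6}.
Reachable from b0d7ca6: {58db3e2, 8028bd3, b0d7ca6}.
In 903eefe's history but not b0d7ca6's: {3937f82, 903eefe} — 2 commits.

2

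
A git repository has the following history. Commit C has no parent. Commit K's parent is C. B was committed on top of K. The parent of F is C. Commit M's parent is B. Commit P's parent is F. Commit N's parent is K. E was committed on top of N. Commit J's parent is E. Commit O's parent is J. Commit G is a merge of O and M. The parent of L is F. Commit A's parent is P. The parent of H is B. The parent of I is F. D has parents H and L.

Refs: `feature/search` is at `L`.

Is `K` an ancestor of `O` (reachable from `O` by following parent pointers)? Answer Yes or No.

Ancestors of O (commits reachable by following parents): {C, E, J, K, N, O}.
K is in that set, so it is an ancestor of O.

Yes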